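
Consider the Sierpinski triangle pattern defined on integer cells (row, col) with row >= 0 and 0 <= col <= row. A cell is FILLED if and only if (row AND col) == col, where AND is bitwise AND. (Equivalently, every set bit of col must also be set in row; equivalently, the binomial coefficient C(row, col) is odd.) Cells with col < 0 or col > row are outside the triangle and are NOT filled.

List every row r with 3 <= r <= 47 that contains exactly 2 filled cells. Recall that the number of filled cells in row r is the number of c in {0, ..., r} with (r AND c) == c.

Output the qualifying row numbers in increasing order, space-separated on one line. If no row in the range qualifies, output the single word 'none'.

Row r has 2^popcount(r) filled cells, so we need popcount(r) = log2(2) = 1.
Scan r = 3..47 and keep those with exactly 1 one-bits:
r=3=11 popcount=2 -> skip
r=4=100 popcount=1 -> KEEP
r=5=101 popcount=2 -> skip
r=6=110 popcount=2 -> skip
r=7=111 popcount=3 -> skip
r=8=1000 popcount=1 -> KEEP
r=9=1001 popcount=2 -> skip
r=10=1010 popcount=2 -> skip
r=11=1011 popcount=3 -> skip
r=12=1100 popcount=2 -> skip
r=13=1101 popcount=3 -> skip
r=14=1110 popcount=3 -> skip
r=15=1111 popcount=4 -> skip
r=16=10000 popcount=1 -> KEEP
r=17=10001 popcount=2 -> skip
r=18=10010 popcount=2 -> skip
r=19=10011 popcount=3 -> skip
r=20=10100 popcount=2 -> skip
r=21=10101 popcount=3 -> skip
r=22=10110 popcount=3 -> skip
r=23=10111 popcount=4 -> skip
r=24=11000 popcount=2 -> skip
r=25=11001 popcount=3 -> skip
r=26=11010 popcount=3 -> skip
r=27=11011 popcount=4 -> skip
r=28=11100 popcount=3 -> skip
r=29=11101 popcount=4 -> skip
r=30=11110 popcount=4 -> skip
r=31=11111 popcount=5 -> skip
r=32=100000 popcount=1 -> KEEP
r=33=100001 popcount=2 -> skip
r=34=100010 popcount=2 -> skip
r=35=100011 popcount=3 -> skip
r=36=100100 popcount=2 -> skip
r=37=100101 popcount=3 -> skip
r=38=100110 popcount=3 -> skip
r=39=100111 popcount=4 -> skip
r=40=101000 popcount=2 -> skip
r=41=101001 popcount=3 -> skip
r=42=101010 popcount=3 -> skip
r=43=101011 popcount=4 -> skip
r=44=101100 popcount=3 -> skip
r=45=101101 popcount=4 -> skip
r=46=101110 popcount=4 -> skip
r=47=101111 popcount=5 -> skip
Kept rows: 4 8 16 32

Answer: 4 8 16 32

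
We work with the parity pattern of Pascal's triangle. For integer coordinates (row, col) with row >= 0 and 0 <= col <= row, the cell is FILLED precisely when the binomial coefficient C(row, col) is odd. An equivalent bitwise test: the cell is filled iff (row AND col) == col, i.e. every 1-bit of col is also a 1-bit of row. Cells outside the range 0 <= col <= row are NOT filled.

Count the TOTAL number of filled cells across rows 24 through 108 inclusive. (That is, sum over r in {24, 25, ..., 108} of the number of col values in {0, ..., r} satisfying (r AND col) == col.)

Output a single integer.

r24=11000 pc2: +4 =4
r25=11001 pc3: +8 =12
r26=11010 pc3: +8 =20
r27=11011 pc4: +16 =36
r28=11100 pc3: +8 =44
r29=11101 pc4: +16 =60
r30=11110 pc4: +16 =76
r31=11111 pc5: +32 =108
r32=100000 pc1: +2 =110
r33=100001 pc2: +4 =114
r34=100010 pc2: +4 =118
r35=100011 pc3: +8 =126
r36=100100 pc2: +4 =130
r37=100101 pc3: +8 =138
r38=100110 pc3: +8 =146
r39=100111 pc4: +16 =162
r40=101000 pc2: +4 =166
r41=101001 pc3: +8 =174
r42=101010 pc3: +8 =182
r43=101011 pc4: +16 =198
r44=101100 pc3: +8 =206
r45=101101 pc4: +16 =222
r46=101110 pc4: +16 =238
r47=101111 pc5: +32 =270
r48=110000 pc2: +4 =274
r49=110001 pc3: +8 =282
r50=110010 pc3: +8 =290
r51=110011 pc4: +16 =306
r52=110100 pc3: +8 =314
r53=110101 pc4: +16 =330
r54=110110 pc4: +16 =346
r55=110111 pc5: +32 =378
r56=111000 pc3: +8 =386
r57=111001 pc4: +16 =402
r58=111010 pc4: +16 =418
r59=111011 pc5: +32 =450
r60=111100 pc4: +16 =466
r61=111101 pc5: +32 =498
r62=111110 pc5: +32 =530
r63=111111 pc6: +64 =594
r64=1000000 pc1: +2 =596
r65=1000001 pc2: +4 =600
r66=1000010 pc2: +4 =604
r67=1000011 pc3: +8 =612
r68=1000100 pc2: +4 =616
r69=1000101 pc3: +8 =624
r70=1000110 pc3: +8 =632
r71=1000111 pc4: +16 =648
r72=1001000 pc2: +4 =652
r73=1001001 pc3: +8 =660
r74=1001010 pc3: +8 =668
r75=1001011 pc4: +16 =684
r76=1001100 pc3: +8 =692
r77=1001101 pc4: +16 =708
r78=1001110 pc4: +16 =724
r79=1001111 pc5: +32 =756
r80=1010000 pc2: +4 =760
r81=1010001 pc3: +8 =768
r82=1010010 pc3: +8 =776
r83=1010011 pc4: +16 =792
r84=1010100 pc3: +8 =800
r85=1010101 pc4: +16 =816
r86=1010110 pc4: +16 =832
r87=1010111 pc5: +32 =864
r88=1011000 pc3: +8 =872
r89=1011001 pc4: +16 =888
r90=1011010 pc4: +16 =904
r91=1011011 pc5: +32 =936
r92=1011100 pc4: +16 =952
r93=1011101 pc5: +32 =984
r94=1011110 pc5: +32 =1016
r95=1011111 pc6: +64 =1080
r96=1100000 pc2: +4 =1084
r97=1100001 pc3: +8 =1092
r98=1100010 pc3: +8 =1100
r99=1100011 pc4: +16 =1116
r100=1100100 pc3: +8 =1124
r101=1100101 pc4: +16 =1140
r102=1100110 pc4: +16 =1156
r103=1100111 pc5: +32 =1188
r104=1101000 pc3: +8 =1196
r105=1101001 pc4: +16 =1212
r106=1101010 pc4: +16 =1228
r107=1101011 pc5: +32 =1260
r108=1101100 pc4: +16 =1276

Answer: 1276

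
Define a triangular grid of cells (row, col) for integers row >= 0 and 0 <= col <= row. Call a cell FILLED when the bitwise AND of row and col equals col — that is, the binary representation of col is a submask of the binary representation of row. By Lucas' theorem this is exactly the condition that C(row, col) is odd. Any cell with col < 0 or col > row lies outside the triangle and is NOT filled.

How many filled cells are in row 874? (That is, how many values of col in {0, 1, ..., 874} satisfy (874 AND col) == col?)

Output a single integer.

874 in binary = 1101101010
popcount(874) = number of 1-bits in 1101101010 = 6
A col c satisfies (874 AND c) == c iff every set bit of c is also set in 874; each of the 6 set bits of 874 can independently be on or off in c.
count = 2^6 = 64

Answer: 64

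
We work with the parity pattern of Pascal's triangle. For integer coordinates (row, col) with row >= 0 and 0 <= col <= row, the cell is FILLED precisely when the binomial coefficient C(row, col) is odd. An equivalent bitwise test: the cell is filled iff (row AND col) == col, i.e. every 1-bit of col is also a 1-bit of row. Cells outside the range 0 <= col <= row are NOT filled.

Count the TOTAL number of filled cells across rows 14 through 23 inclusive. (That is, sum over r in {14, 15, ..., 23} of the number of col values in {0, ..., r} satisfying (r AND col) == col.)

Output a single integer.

r14=1110 pc3: +8 =8
r15=1111 pc4: +16 =24
r16=10000 pc1: +2 =26
r17=10001 pc2: +4 =30
r18=10010 pc2: +4 =34
r19=10011 pc3: +8 =42
r20=10100 pc2: +4 =46
r21=10101 pc3: +8 =54
r22=10110 pc3: +8 =62
r23=10111 pc4: +16 =78

Answer: 78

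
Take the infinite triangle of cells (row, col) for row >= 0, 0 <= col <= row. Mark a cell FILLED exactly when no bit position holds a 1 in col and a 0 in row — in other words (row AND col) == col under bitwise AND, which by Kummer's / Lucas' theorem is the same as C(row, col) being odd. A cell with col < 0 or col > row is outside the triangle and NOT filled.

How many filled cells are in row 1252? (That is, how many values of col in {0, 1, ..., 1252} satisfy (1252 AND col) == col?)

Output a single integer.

Answer: 32

Derivation:
1252 in binary = 10011100100
popcount(1252) = number of 1-bits in 10011100100 = 5
A col c satisfies (1252 AND c) == c iff every set bit of c is also set in 1252; each of the 5 set bits of 1252 can independently be on or off in c.
count = 2^5 = 32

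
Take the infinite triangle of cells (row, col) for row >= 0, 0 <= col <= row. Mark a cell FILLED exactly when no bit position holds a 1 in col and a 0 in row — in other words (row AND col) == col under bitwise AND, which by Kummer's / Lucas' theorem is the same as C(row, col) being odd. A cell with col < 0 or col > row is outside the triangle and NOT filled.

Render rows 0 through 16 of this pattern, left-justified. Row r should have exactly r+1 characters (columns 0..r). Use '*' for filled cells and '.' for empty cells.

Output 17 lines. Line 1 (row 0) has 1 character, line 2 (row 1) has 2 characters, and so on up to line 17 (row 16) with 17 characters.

Answer: *
**
*.*
****
*...*
**..**
*.*.*.*
********
*.......*
**......**
*.*.....*.*
****....****
*...*...*...*
**..**..**..**
*.*.*.*.*.*.*.*
****************
*...............*

Derivation:
r0=0: *
r1=1: **
r2=10: *.*
r3=11: ****
r4=100: *...*
r5=101: **..**
r6=110: *.*.*.*
r7=111: ********
r8=1000: *.......*
r9=1001: **......**
r10=1010: *.*.....*.*
r11=1011: ****....****
r12=1100: *...*...*...*
r13=1101: **..**..**..**
r14=1110: *.*.*.*.*.*.*.*
r15=1111: ****************
r16=10000: *...............*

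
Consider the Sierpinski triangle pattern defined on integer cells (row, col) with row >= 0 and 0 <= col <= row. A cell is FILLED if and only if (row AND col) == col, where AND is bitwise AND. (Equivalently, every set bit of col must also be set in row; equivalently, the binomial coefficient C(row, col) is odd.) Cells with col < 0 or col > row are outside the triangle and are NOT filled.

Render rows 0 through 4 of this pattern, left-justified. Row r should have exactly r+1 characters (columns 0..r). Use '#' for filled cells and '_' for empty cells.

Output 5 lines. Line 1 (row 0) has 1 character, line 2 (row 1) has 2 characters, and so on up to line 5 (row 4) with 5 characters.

Answer: #
##
#_#
####
#___#

Derivation:
r0=0: #
r1=1: ##
r2=10: #_#
r3=11: ####
r4=100: #___#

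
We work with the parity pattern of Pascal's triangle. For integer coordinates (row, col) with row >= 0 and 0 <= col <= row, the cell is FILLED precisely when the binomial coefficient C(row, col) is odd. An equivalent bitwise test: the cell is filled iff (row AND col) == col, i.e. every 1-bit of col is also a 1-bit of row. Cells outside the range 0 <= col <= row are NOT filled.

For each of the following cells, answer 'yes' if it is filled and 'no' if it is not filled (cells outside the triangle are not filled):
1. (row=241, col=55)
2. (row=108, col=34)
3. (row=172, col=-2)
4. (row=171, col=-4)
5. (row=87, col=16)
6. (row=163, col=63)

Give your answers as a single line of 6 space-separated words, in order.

(241,55): row=0b11110001, col=0b110111, row AND col = 0b110001 = 49; 49 != 55 -> empty
(108,34): row=0b1101100, col=0b100010, row AND col = 0b100000 = 32; 32 != 34 -> empty
(172,-2): col outside [0, 172] -> not filled
(171,-4): col outside [0, 171] -> not filled
(87,16): row=0b1010111, col=0b10000, row AND col = 0b10000 = 16; 16 == 16 -> filled
(163,63): row=0b10100011, col=0b111111, row AND col = 0b100011 = 35; 35 != 63 -> empty

Answer: no no no no yes no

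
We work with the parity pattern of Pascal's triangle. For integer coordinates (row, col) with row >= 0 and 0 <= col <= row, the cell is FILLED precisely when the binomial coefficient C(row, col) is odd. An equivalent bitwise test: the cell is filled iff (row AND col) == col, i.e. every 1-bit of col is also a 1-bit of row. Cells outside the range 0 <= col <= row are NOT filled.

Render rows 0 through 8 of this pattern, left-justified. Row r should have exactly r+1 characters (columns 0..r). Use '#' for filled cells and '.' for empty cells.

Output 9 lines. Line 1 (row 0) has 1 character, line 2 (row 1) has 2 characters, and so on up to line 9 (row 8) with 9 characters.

Answer: #
##
#.#
####
#...#
##..##
#.#.#.#
########
#.......#

Derivation:
r0=0: #
r1=1: ##
r2=10: #.#
r3=11: ####
r4=100: #...#
r5=101: ##..##
r6=110: #.#.#.#
r7=111: ########
r8=1000: #.......#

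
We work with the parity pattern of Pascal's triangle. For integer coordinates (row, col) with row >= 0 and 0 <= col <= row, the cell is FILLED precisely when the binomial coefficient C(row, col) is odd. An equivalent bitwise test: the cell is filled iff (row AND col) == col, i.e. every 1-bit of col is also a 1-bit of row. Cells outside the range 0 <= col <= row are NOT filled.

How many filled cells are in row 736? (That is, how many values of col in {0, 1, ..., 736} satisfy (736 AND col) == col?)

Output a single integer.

736 in binary = 1011100000
popcount(736) = number of 1-bits in 1011100000 = 4
A col c satisfies (736 AND c) == c iff every set bit of c is also set in 736; each of the 4 set bits of 736 can independently be on or off in c.
count = 2^4 = 16

Answer: 16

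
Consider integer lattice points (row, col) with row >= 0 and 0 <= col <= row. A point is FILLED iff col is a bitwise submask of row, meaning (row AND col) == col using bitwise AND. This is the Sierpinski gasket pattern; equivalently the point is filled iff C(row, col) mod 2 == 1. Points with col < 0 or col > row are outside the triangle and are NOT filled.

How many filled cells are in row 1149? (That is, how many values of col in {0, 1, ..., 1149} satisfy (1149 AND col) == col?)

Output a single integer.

1149 in binary = 10001111101
popcount(1149) = number of 1-bits in 10001111101 = 7
A col c satisfies (1149 AND c) == c iff every set bit of c is also set in 1149; each of the 7 set bits of 1149 can independently be on or off in c.
count = 2^7 = 128

Answer: 128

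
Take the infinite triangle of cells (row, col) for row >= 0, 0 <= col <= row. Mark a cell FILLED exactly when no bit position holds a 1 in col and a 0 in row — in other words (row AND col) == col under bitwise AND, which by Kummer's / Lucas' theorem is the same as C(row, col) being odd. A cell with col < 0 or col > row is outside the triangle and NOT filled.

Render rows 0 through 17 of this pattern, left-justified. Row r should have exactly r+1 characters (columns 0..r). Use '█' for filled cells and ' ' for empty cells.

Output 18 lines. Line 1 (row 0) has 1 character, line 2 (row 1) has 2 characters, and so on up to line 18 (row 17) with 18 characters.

r0=0: █
r1=1: ██
r2=10: █ █
r3=11: ████
r4=100: █   █
r5=101: ██  ██
r6=110: █ █ █ █
r7=111: ████████
r8=1000: █       █
r9=1001: ██      ██
r10=1010: █ █     █ █
r11=1011: ████    ████
r12=1100: █   █   █   █
r13=1101: ██  ██  ██  ██
r14=1110: █ █ █ █ █ █ █ █
r15=1111: ████████████████
r16=10000: █               █
r17=10001: ██              ██

Answer: █
██
█ █
████
█   █
██  ██
█ █ █ █
████████
█       █
██      ██
█ █     █ █
████    ████
█   █   █   █
██  ██  ██  ██
█ █ █ █ █ █ █ █
████████████████
█               █
██              ██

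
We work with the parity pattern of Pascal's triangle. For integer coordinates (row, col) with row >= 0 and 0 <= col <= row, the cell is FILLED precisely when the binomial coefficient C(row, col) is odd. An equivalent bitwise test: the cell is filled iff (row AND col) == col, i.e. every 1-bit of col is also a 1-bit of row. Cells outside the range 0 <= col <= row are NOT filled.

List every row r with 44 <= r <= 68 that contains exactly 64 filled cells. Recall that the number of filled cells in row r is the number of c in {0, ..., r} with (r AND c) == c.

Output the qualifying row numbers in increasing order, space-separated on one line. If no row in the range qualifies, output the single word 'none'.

Row r has 2^popcount(r) filled cells, so we need popcount(r) = log2(64) = 6.
Scan r = 44..68 and keep those with exactly 6 one-bits:
r=44=101100 popcount=3 -> skip
r=45=101101 popcount=4 -> skip
r=46=101110 popcount=4 -> skip
r=47=101111 popcount=5 -> skip
r=48=110000 popcount=2 -> skip
r=49=110001 popcount=3 -> skip
r=50=110010 popcount=3 -> skip
r=51=110011 popcount=4 -> skip
r=52=110100 popcount=3 -> skip
r=53=110101 popcount=4 -> skip
r=54=110110 popcount=4 -> skip
r=55=110111 popcount=5 -> skip
r=56=111000 popcount=3 -> skip
r=57=111001 popcount=4 -> skip
r=58=111010 popcount=4 -> skip
r=59=111011 popcount=5 -> skip
r=60=111100 popcount=4 -> skip
r=61=111101 popcount=5 -> skip
r=62=111110 popcount=5 -> skip
r=63=111111 popcount=6 -> KEEP
r=64=1000000 popcount=1 -> skip
r=65=1000001 popcount=2 -> skip
r=66=1000010 popcount=2 -> skip
r=67=1000011 popcount=3 -> skip
r=68=1000100 popcount=2 -> skip
Kept rows: 63

Answer: 63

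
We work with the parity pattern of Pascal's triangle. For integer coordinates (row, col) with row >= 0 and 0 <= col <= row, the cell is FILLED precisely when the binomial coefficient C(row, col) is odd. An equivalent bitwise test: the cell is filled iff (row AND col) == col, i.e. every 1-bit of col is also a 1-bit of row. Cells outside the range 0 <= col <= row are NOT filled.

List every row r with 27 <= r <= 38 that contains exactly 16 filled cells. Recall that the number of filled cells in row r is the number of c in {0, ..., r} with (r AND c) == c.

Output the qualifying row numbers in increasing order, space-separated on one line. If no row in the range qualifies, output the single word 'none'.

Row r has 2^popcount(r) filled cells, so we need popcount(r) = log2(16) = 4.
Scan r = 27..38 and keep those with exactly 4 one-bits:
r=27=11011 popcount=4 -> KEEP
r=28=11100 popcount=3 -> skip
r=29=11101 popcount=4 -> KEEP
r=30=11110 popcount=4 -> KEEP
r=31=11111 popcount=5 -> skip
r=32=100000 popcount=1 -> skip
r=33=100001 popcount=2 -> skip
r=34=100010 popcount=2 -> skip
r=35=100011 popcount=3 -> skip
r=36=100100 popcount=2 -> skip
r=37=100101 popcount=3 -> skip
r=38=100110 popcount=3 -> skip
Kept rows: 27 29 30

Answer: 27 29 30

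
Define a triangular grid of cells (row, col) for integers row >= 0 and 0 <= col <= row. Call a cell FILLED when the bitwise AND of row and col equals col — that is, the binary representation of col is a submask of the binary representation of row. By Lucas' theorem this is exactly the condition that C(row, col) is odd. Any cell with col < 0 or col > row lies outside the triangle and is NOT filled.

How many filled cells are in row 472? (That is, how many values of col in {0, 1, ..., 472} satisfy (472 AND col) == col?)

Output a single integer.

472 in binary = 111011000
popcount(472) = number of 1-bits in 111011000 = 5
A col c satisfies (472 AND c) == c iff every set bit of c is also set in 472; each of the 5 set bits of 472 can independently be on or off in c.
count = 2^5 = 32

Answer: 32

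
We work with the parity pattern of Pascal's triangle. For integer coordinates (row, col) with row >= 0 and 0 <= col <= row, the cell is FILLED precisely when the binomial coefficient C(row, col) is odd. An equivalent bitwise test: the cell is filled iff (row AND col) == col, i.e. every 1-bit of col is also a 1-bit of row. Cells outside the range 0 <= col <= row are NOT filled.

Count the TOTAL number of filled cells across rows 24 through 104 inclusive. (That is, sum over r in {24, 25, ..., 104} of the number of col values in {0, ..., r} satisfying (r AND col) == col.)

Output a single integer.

r24=11000 pc2: +4 =4
r25=11001 pc3: +8 =12
r26=11010 pc3: +8 =20
r27=11011 pc4: +16 =36
r28=11100 pc3: +8 =44
r29=11101 pc4: +16 =60
r30=11110 pc4: +16 =76
r31=11111 pc5: +32 =108
r32=100000 pc1: +2 =110
r33=100001 pc2: +4 =114
r34=100010 pc2: +4 =118
r35=100011 pc3: +8 =126
r36=100100 pc2: +4 =130
r37=100101 pc3: +8 =138
r38=100110 pc3: +8 =146
r39=100111 pc4: +16 =162
r40=101000 pc2: +4 =166
r41=101001 pc3: +8 =174
r42=101010 pc3: +8 =182
r43=101011 pc4: +16 =198
r44=101100 pc3: +8 =206
r45=101101 pc4: +16 =222
r46=101110 pc4: +16 =238
r47=101111 pc5: +32 =270
r48=110000 pc2: +4 =274
r49=110001 pc3: +8 =282
r50=110010 pc3: +8 =290
r51=110011 pc4: +16 =306
r52=110100 pc3: +8 =314
r53=110101 pc4: +16 =330
r54=110110 pc4: +16 =346
r55=110111 pc5: +32 =378
r56=111000 pc3: +8 =386
r57=111001 pc4: +16 =402
r58=111010 pc4: +16 =418
r59=111011 pc5: +32 =450
r60=111100 pc4: +16 =466
r61=111101 pc5: +32 =498
r62=111110 pc5: +32 =530
r63=111111 pc6: +64 =594
r64=1000000 pc1: +2 =596
r65=1000001 pc2: +4 =600
r66=1000010 pc2: +4 =604
r67=1000011 pc3: +8 =612
r68=1000100 pc2: +4 =616
r69=1000101 pc3: +8 =624
r70=1000110 pc3: +8 =632
r71=1000111 pc4: +16 =648
r72=1001000 pc2: +4 =652
r73=1001001 pc3: +8 =660
r74=1001010 pc3: +8 =668
r75=1001011 pc4: +16 =684
r76=1001100 pc3: +8 =692
r77=1001101 pc4: +16 =708
r78=1001110 pc4: +16 =724
r79=1001111 pc5: +32 =756
r80=1010000 pc2: +4 =760
r81=1010001 pc3: +8 =768
r82=1010010 pc3: +8 =776
r83=1010011 pc4: +16 =792
r84=1010100 pc3: +8 =800
r85=1010101 pc4: +16 =816
r86=1010110 pc4: +16 =832
r87=1010111 pc5: +32 =864
r88=1011000 pc3: +8 =872
r89=1011001 pc4: +16 =888
r90=1011010 pc4: +16 =904
r91=1011011 pc5: +32 =936
r92=1011100 pc4: +16 =952
r93=1011101 pc5: +32 =984
r94=1011110 pc5: +32 =1016
r95=1011111 pc6: +64 =1080
r96=1100000 pc2: +4 =1084
r97=1100001 pc3: +8 =1092
r98=1100010 pc3: +8 =1100
r99=1100011 pc4: +16 =1116
r100=1100100 pc3: +8 =1124
r101=1100101 pc4: +16 =1140
r102=1100110 pc4: +16 =1156
r103=1100111 pc5: +32 =1188
r104=1101000 pc3: +8 =1196

Answer: 1196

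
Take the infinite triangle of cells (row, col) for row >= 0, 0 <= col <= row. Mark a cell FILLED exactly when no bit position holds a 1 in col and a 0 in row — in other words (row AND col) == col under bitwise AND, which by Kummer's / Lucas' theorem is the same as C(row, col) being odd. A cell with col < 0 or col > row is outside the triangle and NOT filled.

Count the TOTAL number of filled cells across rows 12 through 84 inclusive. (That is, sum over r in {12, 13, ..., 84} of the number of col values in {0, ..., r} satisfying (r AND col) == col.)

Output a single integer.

Answer: 890

Derivation:
r12=1100 pc2: +4 =4
r13=1101 pc3: +8 =12
r14=1110 pc3: +8 =20
r15=1111 pc4: +16 =36
r16=10000 pc1: +2 =38
r17=10001 pc2: +4 =42
r18=10010 pc2: +4 =46
r19=10011 pc3: +8 =54
r20=10100 pc2: +4 =58
r21=10101 pc3: +8 =66
r22=10110 pc3: +8 =74
r23=10111 pc4: +16 =90
r24=11000 pc2: +4 =94
r25=11001 pc3: +8 =102
r26=11010 pc3: +8 =110
r27=11011 pc4: +16 =126
r28=11100 pc3: +8 =134
r29=11101 pc4: +16 =150
r30=11110 pc4: +16 =166
r31=11111 pc5: +32 =198
r32=100000 pc1: +2 =200
r33=100001 pc2: +4 =204
r34=100010 pc2: +4 =208
r35=100011 pc3: +8 =216
r36=100100 pc2: +4 =220
r37=100101 pc3: +8 =228
r38=100110 pc3: +8 =236
r39=100111 pc4: +16 =252
r40=101000 pc2: +4 =256
r41=101001 pc3: +8 =264
r42=101010 pc3: +8 =272
r43=101011 pc4: +16 =288
r44=101100 pc3: +8 =296
r45=101101 pc4: +16 =312
r46=101110 pc4: +16 =328
r47=101111 pc5: +32 =360
r48=110000 pc2: +4 =364
r49=110001 pc3: +8 =372
r50=110010 pc3: +8 =380
r51=110011 pc4: +16 =396
r52=110100 pc3: +8 =404
r53=110101 pc4: +16 =420
r54=110110 pc4: +16 =436
r55=110111 pc5: +32 =468
r56=111000 pc3: +8 =476
r57=111001 pc4: +16 =492
r58=111010 pc4: +16 =508
r59=111011 pc5: +32 =540
r60=111100 pc4: +16 =556
r61=111101 pc5: +32 =588
r62=111110 pc5: +32 =620
r63=111111 pc6: +64 =684
r64=1000000 pc1: +2 =686
r65=1000001 pc2: +4 =690
r66=1000010 pc2: +4 =694
r67=1000011 pc3: +8 =702
r68=1000100 pc2: +4 =706
r69=1000101 pc3: +8 =714
r70=1000110 pc3: +8 =722
r71=1000111 pc4: +16 =738
r72=1001000 pc2: +4 =742
r73=1001001 pc3: +8 =750
r74=1001010 pc3: +8 =758
r75=1001011 pc4: +16 =774
r76=1001100 pc3: +8 =782
r77=1001101 pc4: +16 =798
r78=1001110 pc4: +16 =814
r79=1001111 pc5: +32 =846
r80=1010000 pc2: +4 =850
r81=1010001 pc3: +8 =858
r82=1010010 pc3: +8 =866
r83=1010011 pc4: +16 =882
r84=1010100 pc3: +8 =890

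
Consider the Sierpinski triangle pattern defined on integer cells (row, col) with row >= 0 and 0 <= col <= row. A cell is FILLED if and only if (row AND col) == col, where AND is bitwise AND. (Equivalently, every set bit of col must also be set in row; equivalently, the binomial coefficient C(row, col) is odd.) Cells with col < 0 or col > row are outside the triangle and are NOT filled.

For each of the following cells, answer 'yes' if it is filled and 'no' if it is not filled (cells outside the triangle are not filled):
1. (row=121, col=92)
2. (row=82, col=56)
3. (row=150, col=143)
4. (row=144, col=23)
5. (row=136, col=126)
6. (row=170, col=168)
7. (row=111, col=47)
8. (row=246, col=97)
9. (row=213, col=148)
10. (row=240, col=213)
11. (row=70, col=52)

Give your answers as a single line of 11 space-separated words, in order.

Answer: no no no no no yes yes no yes no no

Derivation:
(121,92): row=0b1111001, col=0b1011100, row AND col = 0b1011000 = 88; 88 != 92 -> empty
(82,56): row=0b1010010, col=0b111000, row AND col = 0b10000 = 16; 16 != 56 -> empty
(150,143): row=0b10010110, col=0b10001111, row AND col = 0b10000110 = 134; 134 != 143 -> empty
(144,23): row=0b10010000, col=0b10111, row AND col = 0b10000 = 16; 16 != 23 -> empty
(136,126): row=0b10001000, col=0b1111110, row AND col = 0b1000 = 8; 8 != 126 -> empty
(170,168): row=0b10101010, col=0b10101000, row AND col = 0b10101000 = 168; 168 == 168 -> filled
(111,47): row=0b1101111, col=0b101111, row AND col = 0b101111 = 47; 47 == 47 -> filled
(246,97): row=0b11110110, col=0b1100001, row AND col = 0b1100000 = 96; 96 != 97 -> empty
(213,148): row=0b11010101, col=0b10010100, row AND col = 0b10010100 = 148; 148 == 148 -> filled
(240,213): row=0b11110000, col=0b11010101, row AND col = 0b11010000 = 208; 208 != 213 -> empty
(70,52): row=0b1000110, col=0b110100, row AND col = 0b100 = 4; 4 != 52 -> empty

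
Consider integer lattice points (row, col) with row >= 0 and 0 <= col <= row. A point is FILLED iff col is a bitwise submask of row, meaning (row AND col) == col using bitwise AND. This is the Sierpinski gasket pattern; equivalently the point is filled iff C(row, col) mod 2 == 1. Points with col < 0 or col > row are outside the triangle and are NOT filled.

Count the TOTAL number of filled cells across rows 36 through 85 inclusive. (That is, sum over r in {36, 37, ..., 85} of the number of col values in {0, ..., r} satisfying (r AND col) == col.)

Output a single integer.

r36=100100 pc2: +4 =4
r37=100101 pc3: +8 =12
r38=100110 pc3: +8 =20
r39=100111 pc4: +16 =36
r40=101000 pc2: +4 =40
r41=101001 pc3: +8 =48
r42=101010 pc3: +8 =56
r43=101011 pc4: +16 =72
r44=101100 pc3: +8 =80
r45=101101 pc4: +16 =96
r46=101110 pc4: +16 =112
r47=101111 pc5: +32 =144
r48=110000 pc2: +4 =148
r49=110001 pc3: +8 =156
r50=110010 pc3: +8 =164
r51=110011 pc4: +16 =180
r52=110100 pc3: +8 =188
r53=110101 pc4: +16 =204
r54=110110 pc4: +16 =220
r55=110111 pc5: +32 =252
r56=111000 pc3: +8 =260
r57=111001 pc4: +16 =276
r58=111010 pc4: +16 =292
r59=111011 pc5: +32 =324
r60=111100 pc4: +16 =340
r61=111101 pc5: +32 =372
r62=111110 pc5: +32 =404
r63=111111 pc6: +64 =468
r64=1000000 pc1: +2 =470
r65=1000001 pc2: +4 =474
r66=1000010 pc2: +4 =478
r67=1000011 pc3: +8 =486
r68=1000100 pc2: +4 =490
r69=1000101 pc3: +8 =498
r70=1000110 pc3: +8 =506
r71=1000111 pc4: +16 =522
r72=1001000 pc2: +4 =526
r73=1001001 pc3: +8 =534
r74=1001010 pc3: +8 =542
r75=1001011 pc4: +16 =558
r76=1001100 pc3: +8 =566
r77=1001101 pc4: +16 =582
r78=1001110 pc4: +16 =598
r79=1001111 pc5: +32 =630
r80=1010000 pc2: +4 =634
r81=1010001 pc3: +8 =642
r82=1010010 pc3: +8 =650
r83=1010011 pc4: +16 =666
r84=1010100 pc3: +8 =674
r85=1010101 pc4: +16 =690

Answer: 690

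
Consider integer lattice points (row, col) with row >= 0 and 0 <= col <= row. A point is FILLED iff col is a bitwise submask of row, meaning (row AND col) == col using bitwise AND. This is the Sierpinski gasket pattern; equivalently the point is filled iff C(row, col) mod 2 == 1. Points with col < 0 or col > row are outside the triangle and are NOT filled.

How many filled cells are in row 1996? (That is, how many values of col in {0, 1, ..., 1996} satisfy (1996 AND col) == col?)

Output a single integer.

1996 in binary = 11111001100
popcount(1996) = number of 1-bits in 11111001100 = 7
A col c satisfies (1996 AND c) == c iff every set bit of c is also set in 1996; each of the 7 set bits of 1996 can independently be on or off in c.
count = 2^7 = 128

Answer: 128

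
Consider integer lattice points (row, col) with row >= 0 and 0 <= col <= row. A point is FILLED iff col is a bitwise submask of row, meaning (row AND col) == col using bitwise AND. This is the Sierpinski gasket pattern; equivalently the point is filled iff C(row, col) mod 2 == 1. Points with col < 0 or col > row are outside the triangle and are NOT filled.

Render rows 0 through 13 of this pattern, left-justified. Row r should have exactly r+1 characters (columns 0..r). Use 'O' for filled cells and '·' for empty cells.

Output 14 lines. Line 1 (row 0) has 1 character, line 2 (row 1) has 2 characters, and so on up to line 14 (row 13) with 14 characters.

r0=0: O
r1=1: OO
r2=10: O·O
r3=11: OOOO
r4=100: O···O
r5=101: OO··OO
r6=110: O·O·O·O
r7=111: OOOOOOOO
r8=1000: O·······O
r9=1001: OO······OO
r10=1010: O·O·····O·O
r11=1011: OOOO····OOOO
r12=1100: O···O···O···O
r13=1101: OO··OO··OO··OO

Answer: O
OO
O·O
OOOO
O···O
OO··OO
O·O·O·O
OOOOOOOO
O·······O
OO······OO
O·O·····O·O
OOOO····OOOO
O···O···O···O
OO··OO··OO··OO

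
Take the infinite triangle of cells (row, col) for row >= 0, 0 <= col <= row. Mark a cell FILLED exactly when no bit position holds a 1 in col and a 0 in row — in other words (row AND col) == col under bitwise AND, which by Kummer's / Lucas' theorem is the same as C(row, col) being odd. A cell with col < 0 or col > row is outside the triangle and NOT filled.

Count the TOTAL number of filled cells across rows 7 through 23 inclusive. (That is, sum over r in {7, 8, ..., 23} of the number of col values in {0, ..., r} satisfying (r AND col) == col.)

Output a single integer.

r7=111 pc3: +8 =8
r8=1000 pc1: +2 =10
r9=1001 pc2: +4 =14
r10=1010 pc2: +4 =18
r11=1011 pc3: +8 =26
r12=1100 pc2: +4 =30
r13=1101 pc3: +8 =38
r14=1110 pc3: +8 =46
r15=1111 pc4: +16 =62
r16=10000 pc1: +2 =64
r17=10001 pc2: +4 =68
r18=10010 pc2: +4 =72
r19=10011 pc3: +8 =80
r20=10100 pc2: +4 =84
r21=10101 pc3: +8 =92
r22=10110 pc3: +8 =100
r23=10111 pc4: +16 =116

Answer: 116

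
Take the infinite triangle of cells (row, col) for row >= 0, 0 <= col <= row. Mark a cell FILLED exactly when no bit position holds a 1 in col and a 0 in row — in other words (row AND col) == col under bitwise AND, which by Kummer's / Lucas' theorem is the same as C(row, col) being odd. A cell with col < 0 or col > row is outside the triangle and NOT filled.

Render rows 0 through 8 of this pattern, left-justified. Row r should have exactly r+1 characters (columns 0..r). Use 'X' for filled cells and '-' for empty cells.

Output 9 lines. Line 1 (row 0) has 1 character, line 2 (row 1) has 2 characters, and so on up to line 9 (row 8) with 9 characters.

Answer: X
XX
X-X
XXXX
X---X
XX--XX
X-X-X-X
XXXXXXXX
X-------X

Derivation:
r0=0: X
r1=1: XX
r2=10: X-X
r3=11: XXXX
r4=100: X---X
r5=101: XX--XX
r6=110: X-X-X-X
r7=111: XXXXXXXX
r8=1000: X-------X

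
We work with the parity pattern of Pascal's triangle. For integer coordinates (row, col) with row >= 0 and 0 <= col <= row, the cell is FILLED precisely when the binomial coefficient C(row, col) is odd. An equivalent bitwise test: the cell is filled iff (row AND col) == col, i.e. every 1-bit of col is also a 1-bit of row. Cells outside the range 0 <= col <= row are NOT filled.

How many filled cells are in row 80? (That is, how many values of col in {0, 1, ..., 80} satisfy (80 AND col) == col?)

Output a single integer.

80 in binary = 1010000
popcount(80) = number of 1-bits in 1010000 = 2
A col c satisfies (80 AND c) == c iff every set bit of c is also set in 80; each of the 2 set bits of 80 can independently be on or off in c.
count = 2^2 = 4

Answer: 4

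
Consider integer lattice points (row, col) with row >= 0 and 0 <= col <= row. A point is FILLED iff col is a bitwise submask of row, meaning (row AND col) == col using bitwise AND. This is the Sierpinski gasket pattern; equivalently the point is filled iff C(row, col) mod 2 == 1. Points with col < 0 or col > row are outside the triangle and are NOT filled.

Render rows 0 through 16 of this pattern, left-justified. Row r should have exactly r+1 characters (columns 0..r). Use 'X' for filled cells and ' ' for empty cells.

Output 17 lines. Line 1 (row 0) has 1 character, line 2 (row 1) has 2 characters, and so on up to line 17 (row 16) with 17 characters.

r0=0: X
r1=1: XX
r2=10: X X
r3=11: XXXX
r4=100: X   X
r5=101: XX  XX
r6=110: X X X X
r7=111: XXXXXXXX
r8=1000: X       X
r9=1001: XX      XX
r10=1010: X X     X X
r11=1011: XXXX    XXXX
r12=1100: X   X   X   X
r13=1101: XX  XX  XX  XX
r14=1110: X X X X X X X X
r15=1111: XXXXXXXXXXXXXXXX
r16=10000: X               X

Answer: X
XX
X X
XXXX
X   X
XX  XX
X X X X
XXXXXXXX
X       X
XX      XX
X X     X X
XXXX    XXXX
X   X   X   X
XX  XX  XX  XX
X X X X X X X X
XXXXXXXXXXXXXXXX
X               X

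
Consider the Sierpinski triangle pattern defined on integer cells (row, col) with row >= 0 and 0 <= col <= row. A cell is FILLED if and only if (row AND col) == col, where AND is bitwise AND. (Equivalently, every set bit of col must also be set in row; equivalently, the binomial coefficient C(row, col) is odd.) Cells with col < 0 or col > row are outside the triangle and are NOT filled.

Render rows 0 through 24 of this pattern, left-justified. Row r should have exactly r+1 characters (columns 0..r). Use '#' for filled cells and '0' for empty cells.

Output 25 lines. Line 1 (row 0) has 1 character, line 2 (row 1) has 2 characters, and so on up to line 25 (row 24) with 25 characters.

r0=0: #
r1=1: ##
r2=10: #0#
r3=11: ####
r4=100: #000#
r5=101: ##00##
r6=110: #0#0#0#
r7=111: ########
r8=1000: #0000000#
r9=1001: ##000000##
r10=1010: #0#00000#0#
r11=1011: ####0000####
r12=1100: #000#000#000#
r13=1101: ##00##00##00##
r14=1110: #0#0#0#0#0#0#0#
r15=1111: ################
r16=10000: #000000000000000#
r17=10001: ##00000000000000##
r18=10010: #0#0000000000000#0#
r19=10011: ####000000000000####
r20=10100: #000#00000000000#000#
r21=10101: ##00##0000000000##00##
r22=10110: #0#0#0#000000000#0#0#0#
r23=10111: ########00000000########
r24=11000: #0000000#0000000#0000000#

Answer: #
##
#0#
####
#000#
##00##
#0#0#0#
########
#0000000#
##000000##
#0#00000#0#
####0000####
#000#000#000#
##00##00##00##
#0#0#0#0#0#0#0#
################
#000000000000000#
##00000000000000##
#0#0000000000000#0#
####000000000000####
#000#00000000000#000#
##00##0000000000##00##
#0#0#0#000000000#0#0#0#
########00000000########
#0000000#0000000#0000000#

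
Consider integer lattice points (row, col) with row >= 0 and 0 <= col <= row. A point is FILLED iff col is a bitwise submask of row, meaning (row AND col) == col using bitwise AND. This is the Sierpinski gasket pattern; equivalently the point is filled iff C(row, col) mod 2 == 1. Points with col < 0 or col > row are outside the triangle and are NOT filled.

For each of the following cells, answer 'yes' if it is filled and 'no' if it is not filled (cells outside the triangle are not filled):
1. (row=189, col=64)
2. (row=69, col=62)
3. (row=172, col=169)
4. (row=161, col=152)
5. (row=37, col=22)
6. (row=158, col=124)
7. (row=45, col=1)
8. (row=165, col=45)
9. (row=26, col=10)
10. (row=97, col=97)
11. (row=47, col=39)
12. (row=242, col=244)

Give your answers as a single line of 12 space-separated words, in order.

Answer: no no no no no no yes no yes yes yes no

Derivation:
(189,64): row=0b10111101, col=0b1000000, row AND col = 0b0 = 0; 0 != 64 -> empty
(69,62): row=0b1000101, col=0b111110, row AND col = 0b100 = 4; 4 != 62 -> empty
(172,169): row=0b10101100, col=0b10101001, row AND col = 0b10101000 = 168; 168 != 169 -> empty
(161,152): row=0b10100001, col=0b10011000, row AND col = 0b10000000 = 128; 128 != 152 -> empty
(37,22): row=0b100101, col=0b10110, row AND col = 0b100 = 4; 4 != 22 -> empty
(158,124): row=0b10011110, col=0b1111100, row AND col = 0b11100 = 28; 28 != 124 -> empty
(45,1): row=0b101101, col=0b1, row AND col = 0b1 = 1; 1 == 1 -> filled
(165,45): row=0b10100101, col=0b101101, row AND col = 0b100101 = 37; 37 != 45 -> empty
(26,10): row=0b11010, col=0b1010, row AND col = 0b1010 = 10; 10 == 10 -> filled
(97,97): row=0b1100001, col=0b1100001, row AND col = 0b1100001 = 97; 97 == 97 -> filled
(47,39): row=0b101111, col=0b100111, row AND col = 0b100111 = 39; 39 == 39 -> filled
(242,244): col outside [0, 242] -> not filled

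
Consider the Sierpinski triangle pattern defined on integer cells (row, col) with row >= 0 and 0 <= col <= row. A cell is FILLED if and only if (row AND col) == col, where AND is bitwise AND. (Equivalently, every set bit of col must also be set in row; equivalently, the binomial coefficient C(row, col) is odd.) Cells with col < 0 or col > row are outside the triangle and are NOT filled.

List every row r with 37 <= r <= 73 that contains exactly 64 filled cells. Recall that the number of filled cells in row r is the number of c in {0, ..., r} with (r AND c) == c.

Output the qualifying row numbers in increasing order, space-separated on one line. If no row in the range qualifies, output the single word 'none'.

Row r has 2^popcount(r) filled cells, so we need popcount(r) = log2(64) = 6.
Scan r = 37..73 and keep those with exactly 6 one-bits:
r=37=100101 popcount=3 -> skip
r=38=100110 popcount=3 -> skip
r=39=100111 popcount=4 -> skip
r=40=101000 popcount=2 -> skip
r=41=101001 popcount=3 -> skip
r=42=101010 popcount=3 -> skip
r=43=101011 popcount=4 -> skip
r=44=101100 popcount=3 -> skip
r=45=101101 popcount=4 -> skip
r=46=101110 popcount=4 -> skip
r=47=101111 popcount=5 -> skip
r=48=110000 popcount=2 -> skip
r=49=110001 popcount=3 -> skip
r=50=110010 popcount=3 -> skip
r=51=110011 popcount=4 -> skip
r=52=110100 popcount=3 -> skip
r=53=110101 popcount=4 -> skip
r=54=110110 popcount=4 -> skip
r=55=110111 popcount=5 -> skip
r=56=111000 popcount=3 -> skip
r=57=111001 popcount=4 -> skip
r=58=111010 popcount=4 -> skip
r=59=111011 popcount=5 -> skip
r=60=111100 popcount=4 -> skip
r=61=111101 popcount=5 -> skip
r=62=111110 popcount=5 -> skip
r=63=111111 popcount=6 -> KEEP
r=64=1000000 popcount=1 -> skip
r=65=1000001 popcount=2 -> skip
r=66=1000010 popcount=2 -> skip
r=67=1000011 popcount=3 -> skip
r=68=1000100 popcount=2 -> skip
r=69=1000101 popcount=3 -> skip
r=70=1000110 popcount=3 -> skip
r=71=1000111 popcount=4 -> skip
r=72=1001000 popcount=2 -> skip
r=73=1001001 popcount=3 -> skip
Kept rows: 63

Answer: 63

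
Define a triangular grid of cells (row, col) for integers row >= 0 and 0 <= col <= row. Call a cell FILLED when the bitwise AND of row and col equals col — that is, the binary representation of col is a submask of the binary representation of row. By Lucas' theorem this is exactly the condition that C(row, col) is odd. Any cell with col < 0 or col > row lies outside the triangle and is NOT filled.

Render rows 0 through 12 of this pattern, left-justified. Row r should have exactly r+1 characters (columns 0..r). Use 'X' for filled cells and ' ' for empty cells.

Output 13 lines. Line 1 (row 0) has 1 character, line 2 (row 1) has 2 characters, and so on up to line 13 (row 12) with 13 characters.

r0=0: X
r1=1: XX
r2=10: X X
r3=11: XXXX
r4=100: X   X
r5=101: XX  XX
r6=110: X X X X
r7=111: XXXXXXXX
r8=1000: X       X
r9=1001: XX      XX
r10=1010: X X     X X
r11=1011: XXXX    XXXX
r12=1100: X   X   X   X

Answer: X
XX
X X
XXXX
X   X
XX  XX
X X X X
XXXXXXXX
X       X
XX      XX
X X     X X
XXXX    XXXX
X   X   X   X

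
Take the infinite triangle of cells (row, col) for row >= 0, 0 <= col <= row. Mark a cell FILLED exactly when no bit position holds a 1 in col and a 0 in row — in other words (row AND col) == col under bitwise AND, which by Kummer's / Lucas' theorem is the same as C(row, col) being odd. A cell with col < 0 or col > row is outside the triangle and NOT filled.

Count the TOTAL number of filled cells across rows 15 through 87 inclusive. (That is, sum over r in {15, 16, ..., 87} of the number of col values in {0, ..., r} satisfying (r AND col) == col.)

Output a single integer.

r15=1111 pc4: +16 =16
r16=10000 pc1: +2 =18
r17=10001 pc2: +4 =22
r18=10010 pc2: +4 =26
r19=10011 pc3: +8 =34
r20=10100 pc2: +4 =38
r21=10101 pc3: +8 =46
r22=10110 pc3: +8 =54
r23=10111 pc4: +16 =70
r24=11000 pc2: +4 =74
r25=11001 pc3: +8 =82
r26=11010 pc3: +8 =90
r27=11011 pc4: +16 =106
r28=11100 pc3: +8 =114
r29=11101 pc4: +16 =130
r30=11110 pc4: +16 =146
r31=11111 pc5: +32 =178
r32=100000 pc1: +2 =180
r33=100001 pc2: +4 =184
r34=100010 pc2: +4 =188
r35=100011 pc3: +8 =196
r36=100100 pc2: +4 =200
r37=100101 pc3: +8 =208
r38=100110 pc3: +8 =216
r39=100111 pc4: +16 =232
r40=101000 pc2: +4 =236
r41=101001 pc3: +8 =244
r42=101010 pc3: +8 =252
r43=101011 pc4: +16 =268
r44=101100 pc3: +8 =276
r45=101101 pc4: +16 =292
r46=101110 pc4: +16 =308
r47=101111 pc5: +32 =340
r48=110000 pc2: +4 =344
r49=110001 pc3: +8 =352
r50=110010 pc3: +8 =360
r51=110011 pc4: +16 =376
r52=110100 pc3: +8 =384
r53=110101 pc4: +16 =400
r54=110110 pc4: +16 =416
r55=110111 pc5: +32 =448
r56=111000 pc3: +8 =456
r57=111001 pc4: +16 =472
r58=111010 pc4: +16 =488
r59=111011 pc5: +32 =520
r60=111100 pc4: +16 =536
r61=111101 pc5: +32 =568
r62=111110 pc5: +32 =600
r63=111111 pc6: +64 =664
r64=1000000 pc1: +2 =666
r65=1000001 pc2: +4 =670
r66=1000010 pc2: +4 =674
r67=1000011 pc3: +8 =682
r68=1000100 pc2: +4 =686
r69=1000101 pc3: +8 =694
r70=1000110 pc3: +8 =702
r71=1000111 pc4: +16 =718
r72=1001000 pc2: +4 =722
r73=1001001 pc3: +8 =730
r74=1001010 pc3: +8 =738
r75=1001011 pc4: +16 =754
r76=1001100 pc3: +8 =762
r77=1001101 pc4: +16 =778
r78=1001110 pc4: +16 =794
r79=1001111 pc5: +32 =826
r80=1010000 pc2: +4 =830
r81=1010001 pc3: +8 =838
r82=1010010 pc3: +8 =846
r83=1010011 pc4: +16 =862
r84=1010100 pc3: +8 =870
r85=1010101 pc4: +16 =886
r86=1010110 pc4: +16 =902
r87=1010111 pc5: +32 =934

Answer: 934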